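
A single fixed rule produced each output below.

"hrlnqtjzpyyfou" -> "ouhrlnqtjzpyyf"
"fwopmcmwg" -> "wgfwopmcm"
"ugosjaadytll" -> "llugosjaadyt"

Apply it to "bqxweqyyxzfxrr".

rrbqxweqyyxzfx

In each case the input is transformed by: move the last 2 characters to the front (rotate right by 2).
So "bqxweqyyxzfxrr" becomes "rrbqxweqyyxzfx".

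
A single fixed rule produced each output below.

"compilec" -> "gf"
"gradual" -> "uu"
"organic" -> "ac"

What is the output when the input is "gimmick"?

gw

In each case the input is transformed by: shift every letter 6 places backward in the alphabet (wrapping around), then keep one character in every 3, starting at position 3 (positions 3rd, 6th, 9th, ...).
Applying both steps to "gimmick": "acggcwe", then "gw".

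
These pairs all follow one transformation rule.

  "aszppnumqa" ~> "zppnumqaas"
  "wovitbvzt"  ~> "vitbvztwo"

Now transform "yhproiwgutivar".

Looking at the pairs, the operation is to move the first 2 characters to the end (rotate left by 2).
Applying that to "yhproiwgutivar" gives "proiwgutivaryh".

proiwgutivaryh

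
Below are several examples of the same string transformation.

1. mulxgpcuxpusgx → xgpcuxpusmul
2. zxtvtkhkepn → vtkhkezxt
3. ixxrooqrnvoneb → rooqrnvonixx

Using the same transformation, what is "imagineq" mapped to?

Looking at the pairs, the operation is to delete the last 2 characters, then move the first 3 characters to the end (rotate left by 3).
Applying both steps to "imagineq": "imagin", then "ginima".

ginima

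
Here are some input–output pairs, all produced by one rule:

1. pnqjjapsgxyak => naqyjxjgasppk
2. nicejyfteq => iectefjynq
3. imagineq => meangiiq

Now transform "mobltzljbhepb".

The pattern: take characters alternately from the front and the back (1st, last, 2nd, 2nd-last, ...), then move the first 2 characters to the end (rotate left by 2).
On "mobltzljbhepb" that produces "opbelhtbzjlmb".

opbelhtbzjlmb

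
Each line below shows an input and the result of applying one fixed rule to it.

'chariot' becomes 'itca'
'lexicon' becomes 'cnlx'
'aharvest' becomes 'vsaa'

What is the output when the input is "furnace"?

aefr

In each case the input is transformed by: keep every other character starting from the first (positions 1st, 3rd, 5th, ...), then move the last 2 characters to the front (rotate right by 2).
"furnace" → "frae" → "aefr".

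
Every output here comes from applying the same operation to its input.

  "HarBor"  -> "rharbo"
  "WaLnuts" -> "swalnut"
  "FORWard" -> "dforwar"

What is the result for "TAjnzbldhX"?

xtajnzbldh

The pattern: move the last character to the front, then convert every letter to lowercase.
Applying that to "TAjnzbldhX" gives "xtajnzbldh".
(Check on "HarBor": → "rHarBo" → "rharbo" ✓)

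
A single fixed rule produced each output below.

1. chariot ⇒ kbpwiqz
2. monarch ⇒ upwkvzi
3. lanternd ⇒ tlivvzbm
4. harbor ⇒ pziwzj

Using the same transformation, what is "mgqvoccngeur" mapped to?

In each case the input is transformed by: shift every letter 8 places forward in the alphabet (wrapping around), then take characters alternately from the front and the back (1st, last, 2nd, 2nd-last, ...).
On "mgqvoccngeur" that produces "uzocymdowvkk".

uzocymdowvkk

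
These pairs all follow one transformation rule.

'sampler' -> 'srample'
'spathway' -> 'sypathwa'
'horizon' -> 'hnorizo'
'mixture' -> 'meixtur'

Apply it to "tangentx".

The pattern: swap the first and last characters, then move the last character to the front.
Applying both steps to "tangentx": "xangentt", then "txangent".

txangent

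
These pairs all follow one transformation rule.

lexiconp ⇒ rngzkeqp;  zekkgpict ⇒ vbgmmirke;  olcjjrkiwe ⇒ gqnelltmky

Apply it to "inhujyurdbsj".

lkpjwlawtfdu

The pattern: shift every letter 2 places forward in the alphabet (wrapping around), then move the last character to the front.
For "inhujyurdbsj", step one produces "kpjwlawtfdul"; step two turns that into "lkpjwlawtfdu".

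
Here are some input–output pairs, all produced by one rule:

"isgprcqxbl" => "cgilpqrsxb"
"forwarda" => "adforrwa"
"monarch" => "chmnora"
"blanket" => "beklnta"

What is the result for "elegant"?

eeglnta

Each output is the input with this applied: sort the characters into alphabetical order, then move the first character to the end.
"elegant" → "aeeglnt" → "eeglnta".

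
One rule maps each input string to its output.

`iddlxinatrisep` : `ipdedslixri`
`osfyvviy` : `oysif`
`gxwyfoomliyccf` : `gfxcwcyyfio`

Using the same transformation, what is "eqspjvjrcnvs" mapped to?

esqvsnpcj

Looking at the pairs, the operation is to take characters alternately from the front and the back (1st, last, 2nd, 2nd-last, ...), then delete the last 3 characters.
"eqspjvjrcnvs" → "esqvsnpcjrvj" → "esqvsnpcj".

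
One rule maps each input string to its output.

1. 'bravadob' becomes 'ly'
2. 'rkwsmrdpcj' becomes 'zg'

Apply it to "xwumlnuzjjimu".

In each case the input is transformed by: shift every letter 3 places backward in the alphabet (wrapping around), then keep only the last 2 characters.
On "xwumlnuzjjimu": the first step gives "utrjikrwggfjr", and the second then gives "jr".

jr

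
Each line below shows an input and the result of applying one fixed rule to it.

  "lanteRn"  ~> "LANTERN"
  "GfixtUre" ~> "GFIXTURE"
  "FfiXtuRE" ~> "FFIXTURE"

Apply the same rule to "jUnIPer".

JUNIPER

Each output is the input with this applied: convert every letter to uppercase.
For "jUnIPer" the result is "JUNIPER".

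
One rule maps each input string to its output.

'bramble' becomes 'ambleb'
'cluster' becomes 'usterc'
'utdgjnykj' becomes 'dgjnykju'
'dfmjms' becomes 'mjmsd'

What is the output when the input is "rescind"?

scindr

Each output is the input with this applied: move the first 2 characters to the end (rotate left by 2), then delete the last character.
Applying both steps to "rescind": "scindre", then "scindr".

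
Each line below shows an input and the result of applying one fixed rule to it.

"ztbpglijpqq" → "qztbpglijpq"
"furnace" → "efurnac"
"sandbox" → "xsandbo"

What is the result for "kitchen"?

Each output is the input with this applied: move the last character to the front.
Doing the same to "kitchen": "nkitche".

nkitche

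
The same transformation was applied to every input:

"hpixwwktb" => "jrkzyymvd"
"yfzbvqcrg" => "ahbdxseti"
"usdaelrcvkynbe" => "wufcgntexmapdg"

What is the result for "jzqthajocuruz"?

lbsvjclqewtwb

The pattern: shift every letter 2 places forward in the alphabet (wrapping around).
Applying that to "jzqthajocuruz" gives "lbsvjclqewtwb".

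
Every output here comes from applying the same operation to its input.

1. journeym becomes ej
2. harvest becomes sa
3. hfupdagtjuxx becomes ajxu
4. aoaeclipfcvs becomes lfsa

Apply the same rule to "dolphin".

The rule is to move the first 3 characters to the end (rotate left by 3), then keep one character in every 3, starting at position 3 (positions 3rd, 6th, 9th, ...).
"dolphin" → "io".

io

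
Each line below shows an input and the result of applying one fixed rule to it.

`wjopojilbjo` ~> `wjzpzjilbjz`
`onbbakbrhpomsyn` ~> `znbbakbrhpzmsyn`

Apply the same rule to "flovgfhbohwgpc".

flzvgfhbzhwgpc

The transformation: replace every "o" with "z".
So "flovgfhbohwgpc" becomes "flzvgfhbzhwgpc".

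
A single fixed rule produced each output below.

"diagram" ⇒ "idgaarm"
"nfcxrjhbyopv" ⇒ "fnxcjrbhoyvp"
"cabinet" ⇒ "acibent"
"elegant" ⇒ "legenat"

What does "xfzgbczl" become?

The pattern: swap each adjacent pair of characters (1↔2, 3↔4, ...).
On "xfzgbczl" that produces "fxgzcblz".

fxgzcblz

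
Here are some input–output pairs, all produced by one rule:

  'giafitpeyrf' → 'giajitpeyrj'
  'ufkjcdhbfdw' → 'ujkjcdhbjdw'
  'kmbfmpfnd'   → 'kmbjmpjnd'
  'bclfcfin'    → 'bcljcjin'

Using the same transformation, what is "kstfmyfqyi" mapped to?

kstjmyjqyi

The rule is to replace every "f" with "j".
On "kstfmyfqyi" that produces "kstjmyjqyi".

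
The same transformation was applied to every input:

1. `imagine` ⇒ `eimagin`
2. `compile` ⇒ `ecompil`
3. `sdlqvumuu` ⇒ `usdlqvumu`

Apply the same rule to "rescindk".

Rule — move the last character to the front.
Applying that to "rescindk" gives "krescind".

krescind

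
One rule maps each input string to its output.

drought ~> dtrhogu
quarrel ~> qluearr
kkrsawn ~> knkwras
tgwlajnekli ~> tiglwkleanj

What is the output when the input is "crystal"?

The transformation: take characters alternately from the front and the back (1st, last, 2nd, 2nd-last, ...).
"crystal" → "clrayts".

clrayts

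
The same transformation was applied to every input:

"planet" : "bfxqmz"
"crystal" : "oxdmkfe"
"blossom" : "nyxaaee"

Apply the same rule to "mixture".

The transformation: shift every letter 12 places forward in the alphabet (wrapping around), then take characters alternately from the front and the back (1st, last, 2nd, 2nd-last, ...).
Working it through for "mixture": intermediate "yujfgdq", final "yqudjgf".
(Check on "planet": → "bxmzqf" → "bfxqmz" ✓)

yqudjgf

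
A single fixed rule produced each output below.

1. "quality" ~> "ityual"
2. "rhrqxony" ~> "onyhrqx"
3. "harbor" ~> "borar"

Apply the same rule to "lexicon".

The transformation: delete the first character, then move the last 3 characters to the front (rotate right by 3).
Applying both steps to "lexicon": "exicon", then "conexi".
(Check on "quality": → "uality" → "ityual" ✓)

conexi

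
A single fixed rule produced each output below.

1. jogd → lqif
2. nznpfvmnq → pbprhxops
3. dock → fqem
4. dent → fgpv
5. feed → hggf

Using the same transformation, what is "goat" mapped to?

iqcv

In each case the input is transformed by: shift every letter 2 places forward in the alphabet (wrapping around).
For "goat" the result is "iqcv".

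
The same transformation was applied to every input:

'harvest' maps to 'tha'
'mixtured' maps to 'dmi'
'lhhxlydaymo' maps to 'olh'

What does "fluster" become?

Looking at the pairs, the operation is to move the last character to the front, then keep only the first 3 characters.
Working it through for "fluster": intermediate "rfluste", final "rfl".

rfl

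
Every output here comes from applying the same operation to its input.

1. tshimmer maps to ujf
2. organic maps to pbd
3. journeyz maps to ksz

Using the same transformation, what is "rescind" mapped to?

Rule — keep one character in every 3, starting at position 1 (positions 1st, 4th, 7th, ...), then shift every letter 1 place forward in the alphabet (wrapping around).
Starting from "rescind": after the first operation, "rcd"; after the second, "sde".

sde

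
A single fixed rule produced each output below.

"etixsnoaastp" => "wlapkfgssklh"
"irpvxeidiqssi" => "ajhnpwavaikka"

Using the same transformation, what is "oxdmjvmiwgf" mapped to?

Rule — shift every letter 8 places backward in the alphabet (wrapping around).
For "oxdmjvmiwgf" the result is "gpvebneaoyx".

gpvebneaoyx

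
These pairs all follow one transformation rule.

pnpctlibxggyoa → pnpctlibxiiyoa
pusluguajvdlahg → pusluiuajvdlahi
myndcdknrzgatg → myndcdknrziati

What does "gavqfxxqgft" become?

The rule is to replace every "g" with "i".
On "gavqfxxqgft" that produces "iavqfxxqift".

iavqfxxqift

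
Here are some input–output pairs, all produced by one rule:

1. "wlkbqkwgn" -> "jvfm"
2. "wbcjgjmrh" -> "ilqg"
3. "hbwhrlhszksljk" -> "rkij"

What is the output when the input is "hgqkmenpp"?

Looking at the pairs, the operation is to shift every letter 1 place backward in the alphabet (wrapping around), then keep only the last 4 characters.
Starting from "hgqkmenpp": after the first operation, "gfpjldmoo"; after the second, "dmoo".

dmoo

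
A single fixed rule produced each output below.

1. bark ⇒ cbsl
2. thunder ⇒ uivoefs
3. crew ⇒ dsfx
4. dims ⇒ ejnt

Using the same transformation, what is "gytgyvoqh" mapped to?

The pattern: shift every letter 1 place forward in the alphabet (wrapping around).
On "gytgyvoqh" that produces "hzuhzwpri".

hzuhzwpri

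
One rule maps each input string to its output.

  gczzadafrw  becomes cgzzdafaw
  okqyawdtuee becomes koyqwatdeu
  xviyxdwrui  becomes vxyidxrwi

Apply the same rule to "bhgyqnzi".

hbygnqi

Each output is the input with this applied: swap each adjacent pair of characters (1↔2, 3↔4, ...), then delete the last character.
On "bhgyqnzi" that produces "hbygnqi".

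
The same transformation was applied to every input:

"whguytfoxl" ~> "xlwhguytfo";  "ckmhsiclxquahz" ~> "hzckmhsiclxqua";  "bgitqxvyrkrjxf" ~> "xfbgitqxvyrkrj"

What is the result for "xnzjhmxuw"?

What's happening: move the last 2 characters to the front (rotate right by 2).
Doing the same to "xnzjhmxuw": "uwxnzjhmx".

uwxnzjhmx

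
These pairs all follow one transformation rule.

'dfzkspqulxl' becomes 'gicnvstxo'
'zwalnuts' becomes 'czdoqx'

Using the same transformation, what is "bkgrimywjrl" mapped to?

enjulpbzm

What's happening: delete the last 2 characters, then shift every letter 3 places forward in the alphabet (wrapping around).
For "bkgrimywjrl", step one produces "bkgrimywj"; step two turns that into "enjulpbzm".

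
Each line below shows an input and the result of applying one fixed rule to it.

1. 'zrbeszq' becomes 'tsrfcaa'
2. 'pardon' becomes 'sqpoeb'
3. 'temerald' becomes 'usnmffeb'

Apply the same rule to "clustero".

Looking at the pairs, the operation is to shift every letter 1 place forward in the alphabet (wrapping around), then sort the characters into reverse alphabetical order.
For "clustero", step one produces "dmvtufsp"; step two turns that into "vutspmfd".
(Check on "temerald": → "ufnfsbme" → "usnmffeb" ✓)

vutspmfd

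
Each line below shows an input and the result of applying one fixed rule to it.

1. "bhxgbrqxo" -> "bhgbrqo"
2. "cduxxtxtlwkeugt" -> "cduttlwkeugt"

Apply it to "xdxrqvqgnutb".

drqvqgnutb

The rule is to remove every "x".
For "xdxrqvqgnutb" the result is "drqvqgnutb".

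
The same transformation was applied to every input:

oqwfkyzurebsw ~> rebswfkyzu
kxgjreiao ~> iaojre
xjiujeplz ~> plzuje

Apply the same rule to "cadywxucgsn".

Rule — delete the first 3 characters, then swap the front and back halves of the string.
On "cadywxucgsn": the first step gives "ywxucgsn", and the second then gives "cgsnywxu".

cgsnywxu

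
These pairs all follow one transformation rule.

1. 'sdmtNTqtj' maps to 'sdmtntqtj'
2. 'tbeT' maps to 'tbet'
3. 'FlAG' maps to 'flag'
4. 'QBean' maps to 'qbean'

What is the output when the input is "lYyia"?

The pattern: convert every letter to lowercase.
Doing the same to "lYyia": "lyyia".

lyyia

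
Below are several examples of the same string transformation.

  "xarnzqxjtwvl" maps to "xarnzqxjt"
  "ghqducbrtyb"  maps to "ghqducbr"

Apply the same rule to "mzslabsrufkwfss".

The rule is to delete the last 3 characters.
On "mzslabsrufkwfss" that produces "mzslabsrufkw".

mzslabsrufkw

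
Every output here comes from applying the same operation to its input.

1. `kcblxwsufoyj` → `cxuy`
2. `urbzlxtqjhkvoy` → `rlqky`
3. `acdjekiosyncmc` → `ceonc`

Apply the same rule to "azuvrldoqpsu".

The pattern: keep one character in every 3, starting at position 2 (positions 2nd, 5th, 8th, ...).
On "azuvrldoqpsu" that produces "zros".

zros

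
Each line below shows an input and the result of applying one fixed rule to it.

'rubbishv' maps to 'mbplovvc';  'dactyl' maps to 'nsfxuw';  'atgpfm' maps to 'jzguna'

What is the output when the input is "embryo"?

lsiygv

Each output is the input with this applied: move the last 3 characters to the front (rotate right by 3), then shift every letter 6 places backward in the alphabet (wrapping around).
For "embryo", step one produces "ryoemb"; step two turns that into "lsiygv".
(Check on "dactyl": → "tyldac" → "nsfxuw" ✓)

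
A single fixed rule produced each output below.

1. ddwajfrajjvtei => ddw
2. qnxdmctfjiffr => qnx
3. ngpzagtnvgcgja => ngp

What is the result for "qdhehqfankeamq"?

qdh

Looking at the pairs, the operation is to keep only the first 3 characters.
For "qdhehqfankeamq" the result is "qdh".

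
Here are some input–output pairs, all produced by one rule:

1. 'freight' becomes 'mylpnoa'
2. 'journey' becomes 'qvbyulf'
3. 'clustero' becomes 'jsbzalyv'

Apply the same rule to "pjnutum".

The rule is to shift every letter 7 places forward in the alphabet (wrapping around).
Applying that to "pjnutum" gives "wqubabt".

wqubabt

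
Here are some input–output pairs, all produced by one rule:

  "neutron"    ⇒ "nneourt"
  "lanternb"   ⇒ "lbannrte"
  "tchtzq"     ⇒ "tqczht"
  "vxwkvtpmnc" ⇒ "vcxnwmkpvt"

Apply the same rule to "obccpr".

orbpcc

The pattern: take characters alternately from the front and the back (1st, last, 2nd, 2nd-last, ...).
For "obccpr" the result is "orbpcc".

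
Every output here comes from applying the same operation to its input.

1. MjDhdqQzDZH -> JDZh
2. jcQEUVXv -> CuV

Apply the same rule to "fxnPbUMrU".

Each output is the input with this applied: flip the case of every letter, then keep one character in every 3, starting at position 2 (positions 2nd, 5th, 8th, ...).
On "fxnPbUMrU": the first step gives "FXNpBumRu", and the second then gives "XBR".

XBR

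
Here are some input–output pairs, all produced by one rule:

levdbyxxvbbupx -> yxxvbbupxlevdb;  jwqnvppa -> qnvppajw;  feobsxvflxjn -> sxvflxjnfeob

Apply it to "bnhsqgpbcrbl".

qgpbcrblbnhs

The transformation: move the last 2 characters to the front (rotate right by 2), then swap the front and back halves of the string.
Applying both steps to "bnhsqgpbcrbl": "blbnhsqgpbcr", then "qgpbcrblbnhs".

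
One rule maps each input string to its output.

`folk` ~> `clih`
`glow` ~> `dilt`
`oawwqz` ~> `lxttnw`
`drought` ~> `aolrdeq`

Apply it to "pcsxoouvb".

The rule is to shift every letter 3 places backward in the alphabet (wrapping around).
For "pcsxoouvb" the result is "mzpullrsy".

mzpullrsy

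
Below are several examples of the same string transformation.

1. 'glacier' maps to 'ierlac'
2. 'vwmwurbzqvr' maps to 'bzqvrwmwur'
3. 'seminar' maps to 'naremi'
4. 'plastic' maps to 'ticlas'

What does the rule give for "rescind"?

What's happening: delete the first character, then swap the front and back halves of the string.
Applying that to "rescind" gives "indesc".

indesc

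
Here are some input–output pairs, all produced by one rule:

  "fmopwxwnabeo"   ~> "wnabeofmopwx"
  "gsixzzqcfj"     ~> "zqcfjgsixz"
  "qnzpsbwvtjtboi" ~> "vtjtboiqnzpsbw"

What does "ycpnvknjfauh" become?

Looking at the pairs, the operation is to swap the front and back halves of the string.
"ycpnvknjfauh" → "njfauhycpnvk".

njfauhycpnvk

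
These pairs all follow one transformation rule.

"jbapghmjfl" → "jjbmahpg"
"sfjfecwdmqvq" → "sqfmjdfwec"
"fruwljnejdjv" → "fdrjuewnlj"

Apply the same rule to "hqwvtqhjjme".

hjqjwhvqt

The rule is to delete the last 2 characters, then take characters alternately from the front and the back (1st, last, 2nd, 2nd-last, ...).
Applying both steps to "hqwvtqhjjme": "hqwvtqhjj", then "hjqjwhvqt".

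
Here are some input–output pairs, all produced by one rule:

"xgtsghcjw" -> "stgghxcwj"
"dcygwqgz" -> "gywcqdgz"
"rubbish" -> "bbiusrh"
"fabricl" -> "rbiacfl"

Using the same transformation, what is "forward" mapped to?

What's happening: move the first 3 characters to the end (rotate left by 3), then take characters alternately from the front and the back (1st, last, 2nd, 2nd-last, ...).
Working it through for "forward": intermediate "wardfor", final "wraorfd".
(Check on "dcygwqgz": → "gwqgzdcy" → "gywcqdgz" ✓)

wraorfd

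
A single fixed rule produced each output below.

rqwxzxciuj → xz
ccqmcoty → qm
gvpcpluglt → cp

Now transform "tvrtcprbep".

Each output is the input with this applied: swap the front and back halves of the string, then keep only the last 2 characters.
Starting from "tvrtcprbep": after the first operation, "prbeptvrtc"; after the second, "tc".

tc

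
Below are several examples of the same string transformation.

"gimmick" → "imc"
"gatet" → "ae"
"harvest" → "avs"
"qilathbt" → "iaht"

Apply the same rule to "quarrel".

ure

Each output is the input with this applied: keep every other character starting from the second (positions 2nd, 4th, 6th, ...).
On "quarrel" that produces "ure".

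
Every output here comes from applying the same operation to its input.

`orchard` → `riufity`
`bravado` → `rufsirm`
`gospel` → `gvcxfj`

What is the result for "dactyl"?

kpcurt

Looking at the pairs, the operation is to move the last 3 characters to the front (rotate right by 3), then shift every letter 9 places backward in the alphabet (wrapping around).
For "dactyl" the result is "kpcurt".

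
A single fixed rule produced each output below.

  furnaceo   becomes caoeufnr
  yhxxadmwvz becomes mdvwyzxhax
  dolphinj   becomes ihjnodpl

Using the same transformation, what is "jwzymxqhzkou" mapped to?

Each output is the input with this applied: swap the front and back halves of the string, then swap each adjacent pair of characters (1↔2, 3↔4, ...).
For "jwzymxqhzkou", step one produces "qhzkoujwzymx"; step two turns that into "hqkzuowjyzxm".

hqkzuowjyzxm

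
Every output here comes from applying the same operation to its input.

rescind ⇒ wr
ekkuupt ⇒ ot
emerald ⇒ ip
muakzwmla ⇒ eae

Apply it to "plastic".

em

The rule is to keep one character in every 3, starting at position 3 (positions 3rd, 6th, 9th, ...), then shift every letter 4 places forward in the alphabet (wrapping around).
"plastic" → "ai" → "em".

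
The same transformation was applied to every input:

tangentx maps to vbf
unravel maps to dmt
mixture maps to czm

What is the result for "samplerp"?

mzx

Rule — shift every letter 8 places forward in the alphabet (wrapping around), then keep only the last 3 characters.
Applying both steps to "samplerp": "aiuxtmzx", then "mzx".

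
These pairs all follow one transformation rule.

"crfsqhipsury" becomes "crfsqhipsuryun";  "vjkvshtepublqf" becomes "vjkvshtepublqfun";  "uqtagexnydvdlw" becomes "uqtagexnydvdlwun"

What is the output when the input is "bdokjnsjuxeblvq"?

bdokjnsjuxeblvqun

The pattern: append "un".
So "bdokjnsjuxeblvq" becomes "bdokjnsjuxeblvqun".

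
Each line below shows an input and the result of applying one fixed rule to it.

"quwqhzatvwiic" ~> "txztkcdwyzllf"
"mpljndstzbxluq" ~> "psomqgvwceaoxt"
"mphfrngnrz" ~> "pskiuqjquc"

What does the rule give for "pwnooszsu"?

The rule is to shift every letter 3 places forward in the alphabet (wrapping around).
For "pwnooszsu" the result is "szqrrvcvx".

szqrrvcvx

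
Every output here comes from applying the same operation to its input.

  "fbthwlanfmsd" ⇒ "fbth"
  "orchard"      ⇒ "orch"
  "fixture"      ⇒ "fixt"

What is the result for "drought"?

Looking at the pairs, the operation is to keep only the first 4 characters.
"drought" → "drou".

drou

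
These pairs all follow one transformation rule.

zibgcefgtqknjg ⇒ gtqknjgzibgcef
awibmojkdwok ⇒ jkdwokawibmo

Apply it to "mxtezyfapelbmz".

apelbmzmxtezyf

Looking at the pairs, the operation is to swap the front and back halves of the string.
For "mxtezyfapelbmz" the result is "apelbmzmxtezyf".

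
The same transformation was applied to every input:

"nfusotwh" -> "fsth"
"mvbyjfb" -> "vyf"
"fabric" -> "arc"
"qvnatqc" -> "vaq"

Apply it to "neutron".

In each case the input is transformed by: keep every other character starting from the second (positions 2nd, 4th, 6th, ...).
"neutron" → "eto".

eto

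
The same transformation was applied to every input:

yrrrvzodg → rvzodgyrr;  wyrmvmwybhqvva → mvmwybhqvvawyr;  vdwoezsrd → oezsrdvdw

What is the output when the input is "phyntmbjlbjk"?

ntmbjlbjkphy

Rule — move the first 3 characters to the end (rotate left by 3).
For "phyntmbjlbjk" the result is "ntmbjlbjkphy".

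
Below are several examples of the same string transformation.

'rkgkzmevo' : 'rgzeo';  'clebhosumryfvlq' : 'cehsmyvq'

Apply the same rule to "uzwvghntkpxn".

uwgnkx

The rule is to keep every other character starting from the first (positions 1st, 3rd, 5th, ...).
So "uzwvghntkpxn" becomes "uwgnkx".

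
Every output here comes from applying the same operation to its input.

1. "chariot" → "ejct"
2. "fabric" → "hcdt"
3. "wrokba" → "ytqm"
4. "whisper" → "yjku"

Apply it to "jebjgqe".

lgdl

Rule — shift every letter 2 places forward in the alphabet (wrapping around), then keep only the first 4 characters.
For "jebjgqe", step one produces "lgdlisg"; step two turns that into "lgdl".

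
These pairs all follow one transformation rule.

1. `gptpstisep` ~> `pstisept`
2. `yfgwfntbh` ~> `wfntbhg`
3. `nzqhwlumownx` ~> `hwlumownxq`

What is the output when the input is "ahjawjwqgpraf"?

Looking at the pairs, the operation is to delete the first 2 characters, then move the first character to the end.
For "ahjawjwqgpraf", step one produces "jawjwqgpraf"; step two turns that into "awjwqgprafj".

awjwqgprafj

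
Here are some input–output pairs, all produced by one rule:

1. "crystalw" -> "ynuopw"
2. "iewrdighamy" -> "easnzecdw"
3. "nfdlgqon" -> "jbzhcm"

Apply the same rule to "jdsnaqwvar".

fzojwmsr

What's happening: shift every letter 4 places backward in the alphabet (wrapping around), then delete the last 2 characters.
Applying both steps to "jdsnaqwvar": "fzojwmsrwn", then "fzojwmsr".
(Check on "nfdlgqon": → "jbzhcmkj" → "jbzhcm" ✓)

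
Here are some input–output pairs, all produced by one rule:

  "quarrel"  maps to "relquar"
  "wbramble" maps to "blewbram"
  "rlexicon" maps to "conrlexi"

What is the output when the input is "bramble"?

blebram

Looking at the pairs, the operation is to move the last 3 characters to the front (rotate right by 3).
Applying that to "bramble" gives "blebram".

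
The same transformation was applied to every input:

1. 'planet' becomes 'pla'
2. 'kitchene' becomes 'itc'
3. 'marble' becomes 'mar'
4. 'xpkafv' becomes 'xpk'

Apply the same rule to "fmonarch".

Each output is the input with this applied: swap the front and back halves of the string, then keep only the last 3 characters.
For "fmonarch", step one produces "archfmon"; step two turns that into "mon".

mon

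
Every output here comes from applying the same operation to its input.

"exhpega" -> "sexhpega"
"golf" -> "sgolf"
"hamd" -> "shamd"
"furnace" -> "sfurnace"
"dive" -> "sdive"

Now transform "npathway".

What's happening: prepend "s".
"npathway" → "snpathway".

snpathway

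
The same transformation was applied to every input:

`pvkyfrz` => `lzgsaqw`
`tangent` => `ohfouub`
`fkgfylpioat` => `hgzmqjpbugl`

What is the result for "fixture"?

Looking at the pairs, the operation is to shift every letter 1 place forward in the alphabet (wrapping around), then move the first 2 characters to the end (rotate left by 2).
Applying both steps to "fixture": "gjyuvsf", then "yuvsfgj".

yuvsfgj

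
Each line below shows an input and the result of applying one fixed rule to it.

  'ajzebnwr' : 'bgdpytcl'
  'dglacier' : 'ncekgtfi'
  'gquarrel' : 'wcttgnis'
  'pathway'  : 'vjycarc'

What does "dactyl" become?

What's happening: shift every letter 2 places forward in the alphabet (wrapping around), then move the first 2 characters to the end (rotate left by 2).
Applying both steps to "dactyl": "fcevan", then "evanfc".

evanfc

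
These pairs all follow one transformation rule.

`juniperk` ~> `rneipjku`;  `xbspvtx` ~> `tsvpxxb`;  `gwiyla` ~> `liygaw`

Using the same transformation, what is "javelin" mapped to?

ivlejna

In each case the input is transformed by: take characters alternately from the front and the back (1st, last, 2nd, 2nd-last, ...), then move the first 3 characters to the end (rotate left by 3).
For "javelin", step one produces "jnaivle"; step two turns that into "ivlejna".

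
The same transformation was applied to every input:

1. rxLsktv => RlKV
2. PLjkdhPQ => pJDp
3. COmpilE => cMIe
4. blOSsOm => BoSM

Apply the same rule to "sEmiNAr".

SMnR

The transformation: keep every other character starting from the first (positions 1st, 3rd, 5th, ...), then flip the case of every letter.
So "sEmiNAr" becomes "SMnR".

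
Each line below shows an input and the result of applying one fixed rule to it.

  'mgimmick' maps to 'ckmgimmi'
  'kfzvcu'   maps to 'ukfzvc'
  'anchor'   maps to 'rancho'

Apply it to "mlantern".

rnmlante

The transformation: move the first 2 characters to the end (rotate left by 2), then swap the front and back halves of the string.
"mlantern" → "anternml" → "rnmlante".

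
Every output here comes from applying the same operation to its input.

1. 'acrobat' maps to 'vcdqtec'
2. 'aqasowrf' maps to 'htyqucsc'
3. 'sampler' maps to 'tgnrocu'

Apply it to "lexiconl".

npqekzgn

The rule is to shift every letter 2 places forward in the alphabet (wrapping around), then reverse the string.
Working it through for "lexiconl": intermediate "ngzkeqpn", final "npqekzgn".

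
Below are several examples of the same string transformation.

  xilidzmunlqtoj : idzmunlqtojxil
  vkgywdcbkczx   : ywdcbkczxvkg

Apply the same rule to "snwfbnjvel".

fbnjvelsnw

In each case the input is transformed by: move the first 3 characters to the end (rotate left by 3).
On "snwfbnjvel" that produces "fbnjvelsnw".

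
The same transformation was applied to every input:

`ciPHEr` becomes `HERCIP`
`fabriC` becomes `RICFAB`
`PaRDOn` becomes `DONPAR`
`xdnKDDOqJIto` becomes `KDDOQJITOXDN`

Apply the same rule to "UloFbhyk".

FBHYKULO

The pattern: move the first 3 characters to the end (rotate left by 3), then convert every letter to uppercase.
Applying both steps to "UloFbhyk": "FbhykUlo", then "FBHYKULO".
(Check on "ciPHEr": → "HErciP" → "HERCIP" ✓)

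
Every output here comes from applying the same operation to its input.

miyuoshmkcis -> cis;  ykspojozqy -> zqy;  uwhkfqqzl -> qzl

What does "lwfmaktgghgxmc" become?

Rule — keep only the last 3 characters.
So "lwfmaktgghgxmc" becomes "xmc".

xmc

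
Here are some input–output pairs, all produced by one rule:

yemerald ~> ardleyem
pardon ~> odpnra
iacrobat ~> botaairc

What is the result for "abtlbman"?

mbnabalt

What's happening: swap the front and back halves of the string, then swap each adjacent pair of characters (1↔2, 3↔4, ...).
Working it through for "abtlbman": intermediate "bmanabtl", final "mbnabalt".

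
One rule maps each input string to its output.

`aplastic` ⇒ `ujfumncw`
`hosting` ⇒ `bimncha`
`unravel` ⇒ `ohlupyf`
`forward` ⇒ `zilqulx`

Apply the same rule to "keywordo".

The transformation: shift every letter 6 places backward in the alphabet (wrapping around).
Applying that to "keywordo" gives "eysqilxi".

eysqilxi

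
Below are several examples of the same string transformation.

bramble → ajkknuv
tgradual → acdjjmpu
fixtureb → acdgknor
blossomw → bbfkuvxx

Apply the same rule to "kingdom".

mprtvwx

Rule — shift every letter 9 places forward in the alphabet (wrapping around), then sort the characters into alphabetical order.
On "kingdom": the first step gives "trwpmxv", and the second then gives "mprtvwx".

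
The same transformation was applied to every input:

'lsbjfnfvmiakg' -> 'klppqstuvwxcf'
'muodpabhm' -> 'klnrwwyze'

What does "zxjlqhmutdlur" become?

What's happening: sort the characters into alphabetical order, then shift every letter 10 places forward in the alphabet (wrapping around).
For "zxjlqhmutdlur" the result is "nrtvvwabdeehj".

nrtvvwabdeehj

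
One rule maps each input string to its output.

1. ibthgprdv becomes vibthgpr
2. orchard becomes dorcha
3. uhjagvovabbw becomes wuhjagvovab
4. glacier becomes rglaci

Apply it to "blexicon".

nblexic

The pattern: move the last 2 characters to the front (rotate right by 2), then delete the first character.
Applying both steps to "blexicon": "onblexic", then "nblexic".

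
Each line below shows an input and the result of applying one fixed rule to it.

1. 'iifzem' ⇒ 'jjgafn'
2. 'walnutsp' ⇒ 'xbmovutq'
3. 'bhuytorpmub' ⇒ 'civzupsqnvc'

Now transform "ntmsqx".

ountry

Each output is the input with this applied: shift every letter 1 place forward in the alphabet (wrapping around).
Applying that to "ntmsqx" gives "ountry".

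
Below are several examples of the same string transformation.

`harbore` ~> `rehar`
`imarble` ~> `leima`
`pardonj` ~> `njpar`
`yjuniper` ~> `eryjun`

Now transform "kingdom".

Each output is the input with this applied: move the last 2 characters to the front (rotate right by 2), then delete the last 2 characters.
Starting from "kingdom": after the first operation, "omkingd"; after the second, "omkin".

omkin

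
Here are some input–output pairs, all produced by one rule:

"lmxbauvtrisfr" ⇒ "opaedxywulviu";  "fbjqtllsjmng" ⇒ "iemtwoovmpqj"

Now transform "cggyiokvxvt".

fjjblrnyayw

The transformation: shift every letter 3 places forward in the alphabet (wrapping around).
For "cggyiokvxvt" the result is "fjjblrnyayw".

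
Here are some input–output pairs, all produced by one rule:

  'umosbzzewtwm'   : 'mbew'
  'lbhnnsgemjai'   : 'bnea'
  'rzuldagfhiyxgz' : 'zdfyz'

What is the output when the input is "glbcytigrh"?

What's happening: keep one character in every 3, starting at position 2 (positions 2nd, 5th, 8th, ...).
So "glbcytigrh" becomes "lyg".

lyg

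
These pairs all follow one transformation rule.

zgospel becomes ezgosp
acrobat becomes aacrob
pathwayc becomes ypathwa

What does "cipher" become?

eciph

In each case the input is transformed by: delete the last character, then move the last character to the front.
For "cipher", step one produces "ciphe"; step two turns that into "eciph".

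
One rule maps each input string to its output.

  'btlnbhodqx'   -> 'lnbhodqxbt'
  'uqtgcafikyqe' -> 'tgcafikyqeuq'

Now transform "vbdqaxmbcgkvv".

Looking at the pairs, the operation is to move the first 2 characters to the end (rotate left by 2).
"vbdqaxmbcgkvv" → "dqaxmbcgkvvvb".

dqaxmbcgkvvvb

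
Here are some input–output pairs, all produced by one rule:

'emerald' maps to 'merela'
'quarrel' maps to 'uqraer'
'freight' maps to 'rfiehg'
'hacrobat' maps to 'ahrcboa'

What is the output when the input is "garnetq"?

The transformation: delete the last character, then swap each adjacent pair of characters (1↔2, 3↔4, ...).
Working it through for "garnetq": intermediate "garnet", final "agnrte".

agnrte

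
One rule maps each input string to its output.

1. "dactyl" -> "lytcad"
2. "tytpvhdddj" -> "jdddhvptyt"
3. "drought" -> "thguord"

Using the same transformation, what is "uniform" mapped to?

The pattern: reverse the string.
So "uniform" becomes "mrofinu".

mrofinu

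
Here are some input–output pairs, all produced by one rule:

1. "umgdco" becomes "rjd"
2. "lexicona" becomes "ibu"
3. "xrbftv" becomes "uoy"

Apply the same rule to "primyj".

What's happening: shift every letter 3 places backward in the alphabet (wrapping around), then keep only the first 3 characters.
Starting from "primyj": after the first operation, "mofjvg"; after the second, "mof".

mof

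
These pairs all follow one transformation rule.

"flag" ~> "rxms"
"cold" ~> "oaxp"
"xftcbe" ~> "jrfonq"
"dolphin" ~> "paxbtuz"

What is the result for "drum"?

pdgy

What's happening: shift every letter 12 places forward in the alphabet (wrapping around).
Applying that to "drum" gives "pdgy".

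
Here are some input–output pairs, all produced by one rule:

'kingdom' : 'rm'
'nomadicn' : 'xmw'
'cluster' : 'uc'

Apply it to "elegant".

uj

The rule is to shift every letter 9 places forward in the alphabet (wrapping around), then keep one character in every 3, starting at position 2 (positions 2nd, 5th, 8th, ...).
"elegant" → "uj".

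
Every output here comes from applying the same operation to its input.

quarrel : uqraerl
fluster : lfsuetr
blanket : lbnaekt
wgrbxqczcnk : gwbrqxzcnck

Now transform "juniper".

The transformation: swap each adjacent pair of characters (1↔2, 3↔4, ...).
Applying that to "juniper" gives "ujinepr".

ujinepr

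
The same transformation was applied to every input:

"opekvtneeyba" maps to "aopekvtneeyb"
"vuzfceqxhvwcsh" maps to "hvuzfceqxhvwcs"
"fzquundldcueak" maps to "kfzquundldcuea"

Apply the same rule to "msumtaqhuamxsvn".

The transformation: move the last character to the front.
"msumtaqhuamxsvn" → "nmsumtaqhuamxsv".

nmsumtaqhuamxsv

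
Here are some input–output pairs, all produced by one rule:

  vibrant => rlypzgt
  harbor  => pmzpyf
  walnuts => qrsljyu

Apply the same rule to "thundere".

cpcblsfr

The pattern: shift every letter 2 places backward in the alphabet (wrapping around), then reverse the string.
On "thundere": the first step gives "rfslbcpc", and the second then gives "cpcblsfr".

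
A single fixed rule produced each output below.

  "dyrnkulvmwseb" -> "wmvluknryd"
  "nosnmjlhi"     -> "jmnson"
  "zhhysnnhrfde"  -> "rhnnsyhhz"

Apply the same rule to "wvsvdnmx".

The rule is to delete the last 3 characters, then reverse the string.
"wvsvdnmx" → "dvsvw".

dvsvw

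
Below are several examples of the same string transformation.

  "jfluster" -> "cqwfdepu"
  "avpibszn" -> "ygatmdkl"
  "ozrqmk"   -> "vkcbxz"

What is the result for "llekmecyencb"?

mwpvxpnjpynw

Each output is the input with this applied: shift every letter 11 places forward in the alphabet (wrapping around), then swap the first and last characters.
Applying both steps to "llekmecyencb": "wwpvxpnjpynm", then "mwpvxpnjpynw".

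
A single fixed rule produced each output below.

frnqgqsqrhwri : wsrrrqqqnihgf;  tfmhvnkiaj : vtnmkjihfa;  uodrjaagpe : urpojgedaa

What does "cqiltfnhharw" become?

wtrqnlihhfca

The rule is to sort the characters into reverse alphabetical order.
Doing the same to "cqiltfnhharw": "wtrqnlihhfca".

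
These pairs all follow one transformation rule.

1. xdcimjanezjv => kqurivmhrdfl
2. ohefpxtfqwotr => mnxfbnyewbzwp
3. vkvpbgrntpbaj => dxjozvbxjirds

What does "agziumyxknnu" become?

hqcugfsvvcio

The pattern: shift every letter 8 places forward in the alphabet (wrapping around), then move the first 2 characters to the end (rotate left by 2).
Starting from "agziumyxknnu": after the first operation, "iohqcugfsvvc"; after the second, "hqcugfsvvcio".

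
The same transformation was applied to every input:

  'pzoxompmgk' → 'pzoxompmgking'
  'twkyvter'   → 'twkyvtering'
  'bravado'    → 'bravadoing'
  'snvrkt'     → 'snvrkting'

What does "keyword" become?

keywording

Each output is the input with this applied: append "ing".
On "keyword" that produces "keywording".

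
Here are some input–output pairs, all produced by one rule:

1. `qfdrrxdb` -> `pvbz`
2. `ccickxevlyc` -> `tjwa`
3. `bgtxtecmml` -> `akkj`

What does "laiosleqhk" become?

cofi

What's happening: shift every letter 2 places backward in the alphabet (wrapping around), then keep only the last 4 characters.
Starting from "laiosleqhk": after the first operation, "jygmqjcofi"; after the second, "cofi".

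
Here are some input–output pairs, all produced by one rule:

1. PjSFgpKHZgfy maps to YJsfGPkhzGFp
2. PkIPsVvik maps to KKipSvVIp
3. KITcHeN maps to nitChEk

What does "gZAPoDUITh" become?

HzapOduitG

In each case the input is transformed by: flip the case of every letter, then swap the first and last characters.
Working it through for "gZAPoDUITh": intermediate "GzapOduitH", final "HzapOduitG".
(Check on "PjSFgpKHZgfy": → "pJsfGPkhzGFY" → "YJsfGPkhzGFp" ✓)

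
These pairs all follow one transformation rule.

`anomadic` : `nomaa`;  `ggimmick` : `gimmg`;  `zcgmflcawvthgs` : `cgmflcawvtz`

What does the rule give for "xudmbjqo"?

What's happening: delete the last 3 characters, then move the first character to the end.
On "xudmbjqo": the first step gives "xudmb", and the second then gives "udmbx".

udmbx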